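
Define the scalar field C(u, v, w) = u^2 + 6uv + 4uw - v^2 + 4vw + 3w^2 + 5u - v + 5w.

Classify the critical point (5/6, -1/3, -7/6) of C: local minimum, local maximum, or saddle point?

The Hessian is constant: H = [[2, 6, 4], [6, -2, 4], [4, 4, 6]].
Leading principal minors: Δ₁ = 2, Δ₂ = -40, Δ₃ = -48.
The minors fit neither the all-positive nor the alternating-sign pattern, so H is indefinite: a saddle point.

saddle point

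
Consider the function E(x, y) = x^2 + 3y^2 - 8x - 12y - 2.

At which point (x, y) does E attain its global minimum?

(4, 2)

E(x,y) separates as P(x) + Q(y) − 2, so its minimum is min P + min Q − 2.
P'(x) = 2x - 8 vanishes at x ∈ {4}; Q'(y) = 6y - 12 vanishes at y ∈ {2}.
Local minima of P (where P''>0): P(4)=-16. Local minima of Q: Q(2)=-12.
So the global minimum of E is P(4) + Q(2) − 2 = -16 − 12 − 2 = -30, attained at (4, 2).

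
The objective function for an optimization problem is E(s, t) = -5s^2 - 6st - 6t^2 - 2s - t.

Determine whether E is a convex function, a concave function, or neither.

concave

E is quadratic, so its Hessian is the constant matrix H = [[-10, -6], [-6, -12]].
det(H) = 84, tr(H) = -22.
det(H) > 0 and tr(H) < 0, so H is negative definite everywhere: concave.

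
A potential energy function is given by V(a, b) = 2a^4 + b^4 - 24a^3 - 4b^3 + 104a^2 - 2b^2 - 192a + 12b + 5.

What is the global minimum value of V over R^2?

-132

V(a,b) separates as P(a) + Q(b) + 5, so its minimum is min P + min Q + 5.
P'(a) = 8(a - 4)(a - 3)(a - 2) vanishes at a ∈ {2, 3, 4}; Q'(b) = 4(b - 3)(b - 1)(b + 1) vanishes at b ∈ {-1, 1, 3}.
Local minima of P (where P''>0): P(2)=-128, P(4)=-128. Local minima of Q: Q(-1)=-9, Q(3)=-9.
So the global minimum of V is P(2) + Q(-1) + 5 = -128 − 9 + 5 = -132, attained at (2, -1).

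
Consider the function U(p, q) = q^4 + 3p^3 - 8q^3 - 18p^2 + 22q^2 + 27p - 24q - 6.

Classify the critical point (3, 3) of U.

local minimum

The mixed partial ∂²U/∂p∂q is 0, so the Hessian at any point is diag(U_pp, U_qq) = diag(18(p - 2), 4(3q^2 - 12q + 11)).
At (3, 3): H = diag(18, 8).
Both eigenvalues are positive, so H is positive definite: a local minimum.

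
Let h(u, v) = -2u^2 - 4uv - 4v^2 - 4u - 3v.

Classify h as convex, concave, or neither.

concave

h is quadratic, so its Hessian is the constant matrix H = [[-4, -4], [-4, -8]].
det(H) = 16, tr(H) = -12.
det(H) > 0 and tr(H) < 0, so H is negative definite everywhere: concave.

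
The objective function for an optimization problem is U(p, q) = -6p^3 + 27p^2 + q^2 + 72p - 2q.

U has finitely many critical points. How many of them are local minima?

1

U separates as a function of p plus a function of q, so ∇U=0 decouples.
∂U/∂p = -18(p - 4)(p + 1) = 0 at p ∈ {-1, 4}; ∂U/∂q = 2(q - 1) = 0 at q ∈ {1}.
The Hessian is diagonal: diag(U_pp, U_qq). Second derivatives: U_pp(-1)=90, U_pp(4)=-90; U_qq(1)=2.
Local minima occur where both diagonal entries positive: (-1, 1). Count: 1.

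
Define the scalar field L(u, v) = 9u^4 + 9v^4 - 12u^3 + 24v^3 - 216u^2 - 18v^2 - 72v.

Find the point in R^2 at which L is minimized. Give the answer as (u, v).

L(u,v) separates as P(u) + Q(v), so its minimum is min P + min Q.
P'(u) = 36u(u - 4)(u + 3) vanishes at u ∈ {-3, 0, 4}; Q'(v) = 36(v - 1)(v + 1)(v + 2) vanishes at v ∈ {-2, -1, 1}.
Local minima of P (where P''>0): P(-3)=-891, P(4)=-1920. Local minima of Q: Q(-2)=24, Q(1)=-57.
So the global minimum of L is P(4) + Q(1) = -1920 − 57 = -1977, attained at (4, 1).

(4, 1)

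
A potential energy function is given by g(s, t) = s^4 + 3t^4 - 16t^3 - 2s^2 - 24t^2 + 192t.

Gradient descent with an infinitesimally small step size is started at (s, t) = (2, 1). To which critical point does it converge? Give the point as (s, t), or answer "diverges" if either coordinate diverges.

g is separable, so gradient descent decouples: s follows -∂g/∂s, t follows -∂g/∂t.
∂g/∂s = 4s(s - 1)(s + 1); at s=2 this is 24, so s decreases.
∂g/∂t = 12(t - 4)(t - 2)(t + 2); at t=1 this is 108, so t decreases.
s converges to its nearest critical value 1 (a local min of the s-part); t converges to -2. The iterate converges to (1, -2).

(1, -2)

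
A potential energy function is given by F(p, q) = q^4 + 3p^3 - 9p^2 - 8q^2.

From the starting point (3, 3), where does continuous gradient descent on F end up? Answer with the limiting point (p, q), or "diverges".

(2, 2)

F is separable, so gradient descent decouples: p follows -∂F/∂p, q follows -∂F/∂q.
∂F/∂p = 9p(p - 2); at p=3 this is 27, so p decreases.
∂F/∂q = 4q(q - 2)(q + 2); at q=3 this is 60, so q decreases.
p converges to its nearest critical value 2 (a local min of the p-part); q converges to 2. The iterate converges to (2, 2).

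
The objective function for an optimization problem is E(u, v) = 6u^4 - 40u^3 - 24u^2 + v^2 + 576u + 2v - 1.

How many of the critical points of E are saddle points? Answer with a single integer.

E separates as a function of u plus a function of v, so ∇E=0 decouples.
∂E/∂u = 24(u - 4)(u - 3)(u + 2) = 0 at u ∈ {-2, 3, 4}; ∂E/∂v = 2(v + 1) = 0 at v ∈ {-1}.
The Hessian is diagonal: diag(E_uu, E_vv). Second derivatives: E_uu(-2)=720, E_uu(3)=-120, E_uu(4)=144; E_vv(-1)=2.
Saddle points occur where the two diagonal entries have opposite signs: (3, -1). Count: 1.

1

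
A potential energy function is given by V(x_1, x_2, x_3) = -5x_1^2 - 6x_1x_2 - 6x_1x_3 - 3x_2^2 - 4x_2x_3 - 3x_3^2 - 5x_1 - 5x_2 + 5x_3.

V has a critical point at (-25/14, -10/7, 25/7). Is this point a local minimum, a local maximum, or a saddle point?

The Hessian is constant: H = [[-10, -6, -6], [-6, -6, -4], [-6, -4, -6]].
Leading principal minors: Δ₁ = -10, Δ₂ = 24, Δ₃ = -56.
The minors alternate sign starting negative (−, +, −), so H is negative definite: a local maximum.

local maximum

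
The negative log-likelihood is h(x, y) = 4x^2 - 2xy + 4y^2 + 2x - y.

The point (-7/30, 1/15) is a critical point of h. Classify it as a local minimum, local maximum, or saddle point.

local minimum

The Hessian of h is constant: H = [[8, -2], [-2, 8]].
det(H) = 8·8 − (-2)² = 60.
det(H) > 0 and tr(H) = 16 > 0, so H is positive definite and the point is a local minimum.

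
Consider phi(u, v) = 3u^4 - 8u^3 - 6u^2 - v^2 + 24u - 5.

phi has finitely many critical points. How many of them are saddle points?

2

phi separates as a function of u plus a function of v, so ∇phi=0 decouples.
∂phi/∂u = 12(u - 2)(u - 1)(u + 1) = 0 at u ∈ {-1, 1, 2}; ∂phi/∂v = -2v = 0 at v ∈ {0}.
The Hessian is diagonal: diag(phi_uu, phi_vv). Second derivatives: phi_uu(-1)=72, phi_uu(1)=-24, phi_uu(2)=36; phi_vv(0)=-2.
Saddle points occur where the two diagonal entries have opposite signs: (-1, 0), (2, 0). Count: 2.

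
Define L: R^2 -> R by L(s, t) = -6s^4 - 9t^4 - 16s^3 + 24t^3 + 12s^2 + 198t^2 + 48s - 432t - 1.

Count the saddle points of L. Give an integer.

4

L separates as a function of s plus a function of t, so ∇L=0 decouples.
∂L/∂s = -24(s - 1)(s + 1)(s + 2) = 0 at s ∈ {-2, -1, 1}; ∂L/∂t = -36(t - 4)(t - 1)(t + 3) = 0 at t ∈ {-3, 1, 4}.
The Hessian is diagonal: diag(L_ss, L_tt). Second derivatives: L_ss(-2)=-72, L_ss(-1)=48, L_ss(1)=-144; L_tt(-3)=-1008, L_tt(1)=432, L_tt(4)=-756.
Saddle points occur where the two diagonal entries have opposite signs: (-2, 1), (-1, -3), (-1, 4), (1, 1). Count: 4.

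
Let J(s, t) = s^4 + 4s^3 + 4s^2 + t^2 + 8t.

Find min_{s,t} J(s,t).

J(s,t) separates as P(s) + Q(t), so its minimum is min P + min Q.
P'(s) = 4s(s + 1)(s + 2) vanishes at s ∈ {-2, -1, 0}; Q'(t) = 2(t + 4) vanishes at t ∈ {-4}.
Local minima of P (where P''>0): P(-2)=0, P(0)=0. Local minima of Q: Q(-4)=-16.
So the global minimum of J is P(-2) + Q(-4) = 0 − 16 = -16, attained at (-2, -4).

-16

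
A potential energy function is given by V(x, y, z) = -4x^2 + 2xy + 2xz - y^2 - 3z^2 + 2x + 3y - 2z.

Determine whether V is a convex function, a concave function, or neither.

V is quadratic, so its Hessian is the constant matrix H = [[-8, 2, 2], [2, -2, 0], [2, 0, -6]].
Leading principal minors: -8, 12, -64.
Signs alternate −, +, − ⇒ H ≺ 0 ⇒ concave.

concave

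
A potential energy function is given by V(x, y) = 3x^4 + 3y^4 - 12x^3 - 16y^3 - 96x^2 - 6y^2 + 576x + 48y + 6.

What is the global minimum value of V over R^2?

-2458

V(x,y) separates as P(x) + Q(y) + 6, so its minimum is min P + min Q + 6.
P'(x) = 12(x - 4)(x - 3)(x + 4) vanishes at x ∈ {-4, 3, 4}; Q'(y) = 12(y - 4)(y - 1)(y + 1) vanishes at y ∈ {-1, 1, 4}.
Local minima of P (where P''>0): P(-4)=-2304, P(4)=768. Local minima of Q: Q(-1)=-35, Q(4)=-160.
So the global minimum of V is P(-4) + Q(4) + 6 = -2304 − 160 + 6 = -2458, attained at (-4, 4).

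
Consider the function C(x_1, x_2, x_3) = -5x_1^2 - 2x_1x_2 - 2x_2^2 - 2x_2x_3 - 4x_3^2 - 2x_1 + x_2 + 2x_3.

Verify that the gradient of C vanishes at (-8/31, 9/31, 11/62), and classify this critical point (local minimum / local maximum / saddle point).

∇C = (-10x_1 - 2x_2 - 2, -2x_1 - 4x_2 - 2x_3 + 1, -2x_2 - 8x_3 + 2); substituting (-8/31, 9/31, 11/62) gives ∇C = (0, 0, 0), so (-8/31, 9/31, 11/62) is indeed a critical point.
The Hessian is constant: H = [[-10, -2, 0], [-2, -4, -2], [0, -2, -8]].
Leading principal minors: Δ₁ = -10, Δ₂ = 36, Δ₃ = -248.
The minors alternate sign starting negative (−, +, −), so H is negative definite: a local maximum.

local maximum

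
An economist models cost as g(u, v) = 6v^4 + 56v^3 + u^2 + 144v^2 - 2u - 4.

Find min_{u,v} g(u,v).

g(u,v) separates as P(u) + Q(v) − 4, so its minimum is min P + min Q − 4.
P'(u) = 2u - 2 vanishes at u ∈ {1}; Q'(v) = 24v(v + 3)(v + 4) vanishes at v ∈ {-4, -3, 0}.
Local minima of P (where P''>0): P(1)=-1. Local minima of Q: Q(-4)=256, Q(0)=0.
So the global minimum of g is P(1) + Q(0) − 4 = -1 + 0 − 4 = -5, attained at (1, 0).

-5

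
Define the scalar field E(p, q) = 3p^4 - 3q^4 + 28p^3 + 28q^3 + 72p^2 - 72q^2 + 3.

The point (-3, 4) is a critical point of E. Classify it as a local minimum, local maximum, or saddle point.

local maximum

The mixed partial ∂²E/∂p∂q is 0, so the Hessian at any point is diag(E_pp, E_qq) = diag(12(3p^2 + 14p + 12), 12(-3q^2 + 14q - 12)).
At (-3, 4): H = diag(-36, -48).
Both eigenvalues are negative, so H is negative definite: a local maximum.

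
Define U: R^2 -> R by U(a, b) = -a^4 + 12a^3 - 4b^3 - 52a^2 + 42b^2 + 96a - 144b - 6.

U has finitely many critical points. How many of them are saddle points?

3

U separates as a function of a plus a function of b, so ∇U=0 decouples.
∂U/∂a = -4(a - 4)(a - 3)(a - 2) = 0 at a ∈ {2, 3, 4}; ∂U/∂b = -12(b - 4)(b - 3) = 0 at b ∈ {3, 4}.
The Hessian is diagonal: diag(U_aa, U_bb). Second derivatives: U_aa(2)=-8, U_aa(3)=4, U_aa(4)=-8; U_bb(3)=12, U_bb(4)=-12.
Saddle points occur where the two diagonal entries have opposite signs: (2, 3), (3, 4), (4, 3). Count: 3.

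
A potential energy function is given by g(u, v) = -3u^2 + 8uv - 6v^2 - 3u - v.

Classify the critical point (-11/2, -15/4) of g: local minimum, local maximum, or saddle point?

The Hessian of g is constant: H = [[-6, 8], [8, -12]].
det(H) = (-6)·(-12) − 8² = 8.
det(H) > 0 and tr(H) = -18 < 0, so H is negative definite and the point is a local maximum.

local maximum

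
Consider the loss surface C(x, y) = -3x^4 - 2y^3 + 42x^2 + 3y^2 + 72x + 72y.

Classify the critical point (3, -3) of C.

saddle point

The mixed partial ∂²C/∂x∂y is 0, so the Hessian at any point is diag(C_xx, C_yy) = diag(12(-3x^2 + 7), 6(-2y + 1)).
At (3, -3): H = diag(-240, 42).
The eigenvalues have opposite signs, so H is indefinite: a saddle point.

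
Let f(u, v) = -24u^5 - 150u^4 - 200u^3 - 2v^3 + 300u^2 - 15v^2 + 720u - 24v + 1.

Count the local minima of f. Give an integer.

2

f separates as a function of u plus a function of v, so ∇f=0 decouples.
∂f/∂u = -120(u - 1)(u + 1)(u + 2)(u + 3) = 0 at u ∈ {-3, -2, -1, 1}; ∂f/∂v = -6(v + 1)(v + 4) = 0 at v ∈ {-4, -1}.
The Hessian is diagonal: diag(f_uu, f_vv). Second derivatives: f_uu(-3)=960, f_uu(-2)=-360, f_uu(-1)=480, f_uu(1)=-2880; f_vv(-4)=18, f_vv(-1)=-18.
Local minima occur where both diagonal entries positive: (-3, -4), (-1, -4). Count: 2.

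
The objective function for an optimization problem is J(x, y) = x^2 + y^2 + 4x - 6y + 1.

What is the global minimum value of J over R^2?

-12

J(x,y) separates as P(x) + Q(y) + 1, so its minimum is min P + min Q + 1.
P'(x) = 2x + 4 vanishes at x ∈ {-2}; Q'(y) = 2y - 6 vanishes at y ∈ {3}.
Local minima of P (where P''>0): P(-2)=-4. Local minima of Q: Q(3)=-9.
So the global minimum of J is P(-2) + Q(3) + 1 = -4 − 9 + 1 = -12, attained at (-2, 3).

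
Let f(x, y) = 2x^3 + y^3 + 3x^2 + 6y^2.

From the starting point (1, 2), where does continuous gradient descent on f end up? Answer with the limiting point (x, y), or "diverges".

(0, 0)

f is separable, so gradient descent decouples: x follows -∂f/∂x, y follows -∂f/∂y.
∂f/∂x = 6x(x + 1); at x=1 this is 12, so x decreases.
∂f/∂y = 3y(y + 4); at y=2 this is 36, so y decreases.
x converges to its nearest critical value 0 (a local min of the x-part); y converges to 0. The iterate converges to (0, 0).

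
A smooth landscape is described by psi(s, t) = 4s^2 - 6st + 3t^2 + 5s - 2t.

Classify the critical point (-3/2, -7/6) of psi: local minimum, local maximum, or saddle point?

The Hessian of psi is constant: H = [[8, -6], [-6, 6]].
det(H) = 8·6 − (-6)² = 12.
det(H) > 0 and tr(H) = 14 > 0, so H is positive definite and the point is a local minimum.

local minimum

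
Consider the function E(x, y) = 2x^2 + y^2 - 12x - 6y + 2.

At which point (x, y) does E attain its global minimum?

E(x,y) separates as P(x) + Q(y) + 2, so its minimum is min P + min Q + 2.
P'(x) = 4x - 12 vanishes at x ∈ {3}; Q'(y) = 2y - 6 vanishes at y ∈ {3}.
Local minima of P (where P''>0): P(3)=-18. Local minima of Q: Q(3)=-9.
So the global minimum of E is P(3) + Q(3) + 2 = -18 − 9 + 2 = -25, attained at (3, 3).

(3, 3)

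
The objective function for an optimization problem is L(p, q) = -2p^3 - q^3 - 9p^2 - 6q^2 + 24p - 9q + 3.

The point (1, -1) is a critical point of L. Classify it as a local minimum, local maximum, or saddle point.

The mixed partial ∂²L/∂p∂q is 0, so the Hessian at any point is diag(L_pp, L_qq) = diag(-6(2p + 3), -6(q + 2)).
At (1, -1): H = diag(-30, -6).
Both eigenvalues are negative, so H is negative definite: a local maximum.

local maximum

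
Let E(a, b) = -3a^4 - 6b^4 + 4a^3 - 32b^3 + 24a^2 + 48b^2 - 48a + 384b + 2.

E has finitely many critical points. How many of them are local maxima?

E separates as a function of a plus a function of b, so ∇E=0 decouples.
∂E/∂a = -12(a - 2)(a - 1)(a + 2) = 0 at a ∈ {-2, 1, 2}; ∂E/∂b = -24(b - 2)(b + 2)(b + 4) = 0 at b ∈ {-4, -2, 2}.
The Hessian is diagonal: diag(E_aa, E_bb). Second derivatives: E_aa(-2)=-144, E_aa(1)=36, E_aa(2)=-48; E_bb(-4)=-288, E_bb(-2)=192, E_bb(2)=-576.
Local maxima occur where both diagonal entries negative: (-2, -4), (-2, 2), (2, -4), (2, 2). Count: 4.

4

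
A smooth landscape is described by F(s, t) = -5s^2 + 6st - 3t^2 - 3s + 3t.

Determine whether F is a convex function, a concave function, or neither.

concave

F is quadratic, so its Hessian is the constant matrix H = [[-10, 6], [6, -6]].
det(H) = 24, tr(H) = -16.
det(H) > 0 and tr(H) < 0, so H is negative definite everywhere: concave.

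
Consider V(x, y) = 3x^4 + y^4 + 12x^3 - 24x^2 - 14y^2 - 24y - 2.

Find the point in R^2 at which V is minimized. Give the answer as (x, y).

V(x,y) separates as P(x) + Q(y) − 2, so its minimum is min P + min Q − 2.
P'(x) = 12x(x - 1)(x + 4) vanishes at x ∈ {-4, 0, 1}; Q'(y) = 4(y - 3)(y + 1)(y + 2) vanishes at y ∈ {-2, -1, 3}.
Local minima of P (where P''>0): P(-4)=-384, P(1)=-9. Local minima of Q: Q(-2)=8, Q(3)=-117.
So the global minimum of V is P(-4) + Q(3) − 2 = -384 − 117 − 2 = -503, attained at (-4, 3).

(-4, 3)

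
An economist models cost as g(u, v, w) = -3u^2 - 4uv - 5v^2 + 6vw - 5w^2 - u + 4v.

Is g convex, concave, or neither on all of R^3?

g is quadratic, so its Hessian is the constant matrix H = [[-6, -4, 0], [-4, -10, 6], [0, 6, -10]].
Leading principal minors: -6, 44, -224.
Signs alternate −, +, − ⇒ H ≺ 0 ⇒ concave.

concave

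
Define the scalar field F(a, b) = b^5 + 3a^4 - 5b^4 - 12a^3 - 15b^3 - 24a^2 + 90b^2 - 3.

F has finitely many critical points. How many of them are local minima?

4

F separates as a function of a plus a function of b, so ∇F=0 decouples.
∂F/∂a = 12a(a - 4)(a + 1) = 0 at a ∈ {-1, 0, 4}; ∂F/∂b = 5b(b - 4)(b - 3)(b + 3) = 0 at b ∈ {-3, 0, 3, 4}.
The Hessian is diagonal: diag(F_aa, F_bb). Second derivatives: F_aa(-1)=60, F_aa(0)=-48, F_aa(4)=240; F_bb(-3)=-630, F_bb(0)=180, F_bb(3)=-90, F_bb(4)=140.
Local minima occur where both diagonal entries positive: (-1, 0), (-1, 4), (4, 0), (4, 4). Count: 4.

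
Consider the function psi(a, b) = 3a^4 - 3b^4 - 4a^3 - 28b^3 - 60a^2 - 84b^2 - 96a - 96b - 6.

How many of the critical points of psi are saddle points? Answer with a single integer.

5

psi separates as a function of a plus a function of b, so ∇psi=0 decouples.
∂psi/∂a = 12(a - 4)(a + 1)(a + 2) = 0 at a ∈ {-2, -1, 4}; ∂psi/∂b = -12(b + 1)(b + 2)(b + 4) = 0 at b ∈ {-4, -2, -1}.
The Hessian is diagonal: diag(psi_aa, psi_bb). Second derivatives: psi_aa(-2)=72, psi_aa(-1)=-60, psi_aa(4)=360; psi_bb(-4)=-72, psi_bb(-2)=24, psi_bb(-1)=-36.
Saddle points occur where the two diagonal entries have opposite signs: (-2, -4), (-2, -1), (-1, -2), (4, -4), (4, -1). Count: 5.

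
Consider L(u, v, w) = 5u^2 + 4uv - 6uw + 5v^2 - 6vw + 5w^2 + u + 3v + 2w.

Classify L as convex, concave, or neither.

convex

L is quadratic, so its Hessian is the constant matrix H = [[10, 4, -6], [4, 10, -6], [-6, -6, 10]].
Leading principal minors: 10, 84, 408.
All positive ⇒ H ≻ 0 ⇒ convex.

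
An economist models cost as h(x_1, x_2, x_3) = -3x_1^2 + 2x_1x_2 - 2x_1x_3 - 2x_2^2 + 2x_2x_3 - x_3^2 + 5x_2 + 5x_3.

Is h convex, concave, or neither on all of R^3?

h is quadratic, so its Hessian is the constant matrix H = [[-6, 2, -2], [2, -4, 2], [-2, 2, -2]].
Leading principal minors: -6, 20, -16.
Signs alternate −, +, − ⇒ H ≺ 0 ⇒ concave.

concave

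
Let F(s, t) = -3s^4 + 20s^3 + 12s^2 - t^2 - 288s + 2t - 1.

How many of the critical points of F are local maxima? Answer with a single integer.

F separates as a function of s plus a function of t, so ∇F=0 decouples.
∂F/∂s = -12(s - 4)(s - 3)(s + 2) = 0 at s ∈ {-2, 3, 4}; ∂F/∂t = -2(t - 1) = 0 at t ∈ {1}.
The Hessian is diagonal: diag(F_ss, F_tt). Second derivatives: F_ss(-2)=-360, F_ss(3)=60, F_ss(4)=-72; F_tt(1)=-2.
Local maxima occur where both diagonal entries negative: (-2, 1), (4, 1). Count: 2.

2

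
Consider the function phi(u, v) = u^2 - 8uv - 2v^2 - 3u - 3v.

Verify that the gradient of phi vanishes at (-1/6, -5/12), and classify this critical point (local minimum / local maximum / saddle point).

saddle point

∇phi = (2u - 8v - 3, -8u - 4v - 3); substituting (-1/6, -5/12) gives ∇phi = (0, 0), so (-1/6, -5/12) is indeed a critical point.
The Hessian of phi is constant: H = [[2, -8], [-8, -4]].
det(H) = 2·(-4) − (-8)² = -72.
Since det(H) < 0, H is indefinite and the critical point is a saddle point.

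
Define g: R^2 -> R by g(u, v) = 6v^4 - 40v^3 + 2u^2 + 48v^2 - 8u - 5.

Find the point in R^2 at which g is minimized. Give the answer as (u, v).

g(u,v) separates as P(u) + Q(v) − 5, so its minimum is min P + min Q − 5.
P'(u) = 4u - 8 vanishes at u ∈ {2}; Q'(v) = 24v(v - 4)(v - 1) vanishes at v ∈ {0, 1, 4}.
Local minima of P (where P''>0): P(2)=-8. Local minima of Q: Q(0)=0, Q(4)=-256.
So the global minimum of g is P(2) + Q(4) − 5 = -8 − 256 − 5 = -269, attained at (2, 4).

(2, 4)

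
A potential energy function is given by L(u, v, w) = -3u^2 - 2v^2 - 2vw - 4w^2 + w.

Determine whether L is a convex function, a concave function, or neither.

L is quadratic, so its Hessian is the constant matrix H = [[-6, 0, 0], [0, -4, -2], [0, -2, -8]].
Leading principal minors: -6, 24, -168.
Signs alternate −, +, − ⇒ H ≺ 0 ⇒ concave.

concave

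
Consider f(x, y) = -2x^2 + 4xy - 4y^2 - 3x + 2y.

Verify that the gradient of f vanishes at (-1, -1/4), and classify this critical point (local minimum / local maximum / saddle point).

∇f = (-4x + 4y - 3, 4x - 8y + 2); substituting (-1, -1/4) gives ∇f = (0, 0), so (-1, -1/4) is indeed a critical point.
The Hessian of f is constant: H = [[-4, 4], [4, -8]].
det(H) = (-4)·(-8) − 4² = 16.
det(H) > 0 and tr(H) = -12 < 0, so H is negative definite and the point is a local maximum.

local maximum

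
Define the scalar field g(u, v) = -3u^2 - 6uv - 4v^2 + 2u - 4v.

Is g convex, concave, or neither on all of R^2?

concave

g is quadratic, so its Hessian is the constant matrix H = [[-6, -6], [-6, -8]].
det(H) = 12, tr(H) = -14.
det(H) > 0 and tr(H) < 0, so H is negative definite everywhere: concave.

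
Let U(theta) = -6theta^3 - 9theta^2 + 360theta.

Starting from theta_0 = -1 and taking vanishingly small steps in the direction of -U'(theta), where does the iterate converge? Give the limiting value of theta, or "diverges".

-5

U'(theta) = -18(theta - 4)(theta + 5), so U'(-1) = 360.
Gradient descent moves in the -U' direction, i.e. theta is decreasing.
The nearest critical point in that direction is theta = -5, where U'' = 162 > 0 (a local minimum). The iterate converges there.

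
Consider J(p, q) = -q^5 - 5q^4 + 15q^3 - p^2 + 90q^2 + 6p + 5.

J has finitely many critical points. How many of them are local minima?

J separates as a function of p plus a function of q, so ∇J=0 decouples.
∂J/∂p = -2(p - 3) = 0 at p ∈ {3}; ∂J/∂q = -5q(q - 3)(q + 3)(q + 4) = 0 at q ∈ {-4, -3, 0, 3}.
The Hessian is diagonal: diag(J_pp, J_qq). Second derivatives: J_pp(3)=-2; J_qq(-4)=140, J_qq(-3)=-90, J_qq(0)=180, J_qq(3)=-630.
Local minima occur where both diagonal entries positive: none. Count: 0.

0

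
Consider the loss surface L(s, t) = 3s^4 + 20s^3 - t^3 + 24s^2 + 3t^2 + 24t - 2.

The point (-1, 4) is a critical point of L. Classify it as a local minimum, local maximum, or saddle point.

The mixed partial ∂²L/∂s∂t is 0, so the Hessian at any point is diag(L_ss, L_tt) = diag(12(3s^2 + 10s + 4), 6(-t + 1)).
At (-1, 4): H = diag(-36, -18).
Both eigenvalues are negative, so H is negative definite: a local maximum.

local maximum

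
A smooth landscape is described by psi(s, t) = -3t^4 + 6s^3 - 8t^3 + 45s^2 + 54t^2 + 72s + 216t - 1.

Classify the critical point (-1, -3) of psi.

saddle point

The mixed partial ∂²psi/∂s∂t is 0, so the Hessian at any point is diag(psi_ss, psi_tt) = diag(18(2s + 5), 12(-3t^2 - 4t + 9)).
At (-1, -3): H = diag(54, -72).
The eigenvalues have opposite signs, so H is indefinite: a saddle point.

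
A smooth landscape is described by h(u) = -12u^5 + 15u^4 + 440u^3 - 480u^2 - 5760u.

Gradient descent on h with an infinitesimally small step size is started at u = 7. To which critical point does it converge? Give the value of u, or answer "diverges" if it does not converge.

h'(u) = -60(u - 4)(u - 3)(u + 2)(u + 4), so h'(7) = -71280.
Gradient descent moves in the -h' direction, i.e. u is increasing.
There is no critical point above u=7, and h' keeps the same sign, so the iterate runs off to +∞.

diverges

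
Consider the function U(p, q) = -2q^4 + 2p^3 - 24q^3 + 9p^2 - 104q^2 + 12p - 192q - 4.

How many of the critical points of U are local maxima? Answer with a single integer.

U separates as a function of p plus a function of q, so ∇U=0 decouples.
∂U/∂p = 6(p + 1)(p + 2) = 0 at p ∈ {-2, -1}; ∂U/∂q = -8(q + 2)(q + 3)(q + 4) = 0 at q ∈ {-4, -3, -2}.
The Hessian is diagonal: diag(U_pp, U_qq). Second derivatives: U_pp(-2)=-6, U_pp(-1)=6; U_qq(-4)=-16, U_qq(-3)=8, U_qq(-2)=-16.
Local maxima occur where both diagonal entries negative: (-2, -4), (-2, -2). Count: 2.

2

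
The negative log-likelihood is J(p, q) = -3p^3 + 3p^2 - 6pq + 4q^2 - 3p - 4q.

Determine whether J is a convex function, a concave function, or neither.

neither

The term -3p^3 is cubic, so the Hessian is not constant.
∂²J/∂p² = -18p + 6, which takes both signs as p varies (negative for sufficiently large p). A diagonal entry of the Hessian changing sign means the Hessian is neither positive- nor negative-semidefinite on all of R^2.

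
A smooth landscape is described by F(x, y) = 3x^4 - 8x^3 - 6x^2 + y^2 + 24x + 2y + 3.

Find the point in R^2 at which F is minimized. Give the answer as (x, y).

F(x,y) separates as P(x) + Q(y) + 3, so its minimum is min P + min Q + 3.
P'(x) = 12(x - 2)(x - 1)(x + 1) vanishes at x ∈ {-1, 1, 2}; Q'(y) = 2y + 2 vanishes at y ∈ {-1}.
Local minima of P (where P''>0): P(-1)=-19, P(2)=8. Local minima of Q: Q(-1)=-1.
So the global minimum of F is P(-1) + Q(-1) + 3 = -19 − 1 + 3 = -17, attained at (-1, -1).

(-1, -1)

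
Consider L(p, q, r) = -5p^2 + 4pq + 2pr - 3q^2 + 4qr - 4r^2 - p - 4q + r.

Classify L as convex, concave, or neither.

L is quadratic, so its Hessian is the constant matrix H = [[-10, 4, 2], [4, -6, 4], [2, 4, -8]].
Leading principal minors: -10, 44, -104.
Signs alternate −, +, − ⇒ H ≺ 0 ⇒ concave.

concave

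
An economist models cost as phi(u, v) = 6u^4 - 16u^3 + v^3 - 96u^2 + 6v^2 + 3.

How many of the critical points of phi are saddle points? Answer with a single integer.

3

phi separates as a function of u plus a function of v, so ∇phi=0 decouples.
∂phi/∂u = 24u(u - 4)(u + 2) = 0 at u ∈ {-2, 0, 4}; ∂phi/∂v = 3v(v + 4) = 0 at v ∈ {-4, 0}.
The Hessian is diagonal: diag(phi_uu, phi_vv). Second derivatives: phi_uu(-2)=288, phi_uu(0)=-192, phi_uu(4)=576; phi_vv(-4)=-12, phi_vv(0)=12.
Saddle points occur where the two diagonal entries have opposite signs: (-2, -4), (0, 0), (4, -4). Count: 3.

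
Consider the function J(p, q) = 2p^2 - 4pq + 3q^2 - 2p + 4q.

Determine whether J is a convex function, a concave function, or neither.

convex

J is quadratic, so its Hessian is the constant matrix H = [[4, -4], [-4, 6]].
det(H) = 8, tr(H) = 10.
det(H) > 0 and tr(H) > 0, so H is positive definite everywhere: convex.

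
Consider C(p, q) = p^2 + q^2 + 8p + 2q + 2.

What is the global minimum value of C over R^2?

-15

C(p,q) separates as A(p) + B(q) + 2, so its minimum is min A + min B + 2.
A'(p) = 2p + 8 vanishes at p ∈ {-4}; B'(q) = 2q + 2 vanishes at q ∈ {-1}.
Local minima of A (where A''>0): A(-4)=-16. Local minima of B: B(-1)=-1.
So the global minimum of C is A(-4) + B(-1) + 2 = -16 − 1 + 2 = -15, attained at (-4, -1).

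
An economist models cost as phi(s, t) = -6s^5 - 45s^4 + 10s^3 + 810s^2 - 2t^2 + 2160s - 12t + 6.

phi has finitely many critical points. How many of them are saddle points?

phi separates as a function of s plus a function of t, so ∇phi=0 decouples.
∂phi/∂s = -30(s - 3)(s + 2)(s + 3)(s + 4) = 0 at s ∈ {-4, -3, -2, 3}; ∂phi/∂t = -4(t + 3) = 0 at t ∈ {-3}.
The Hessian is diagonal: diag(phi_ss, phi_tt). Second derivatives: phi_ss(-4)=420, phi_ss(-3)=-180, phi_ss(-2)=300, phi_ss(3)=-6300; phi_tt(-3)=-4.
Saddle points occur where the two diagonal entries have opposite signs: (-4, -3), (-2, -3). Count: 2.

2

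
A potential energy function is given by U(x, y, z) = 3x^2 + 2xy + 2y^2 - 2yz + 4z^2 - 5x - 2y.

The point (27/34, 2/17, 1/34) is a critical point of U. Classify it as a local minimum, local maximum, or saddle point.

local minimum

The Hessian is constant: H = [[6, 2, 0], [2, 4, -2], [0, -2, 8]].
Leading principal minors: Δ₁ = 6, Δ₂ = 20, Δ₃ = 136.
All leading minors are positive, so H is positive definite: a local minimum.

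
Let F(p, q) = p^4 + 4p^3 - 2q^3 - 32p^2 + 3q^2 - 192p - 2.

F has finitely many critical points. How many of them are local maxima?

1

F separates as a function of p plus a function of q, so ∇F=0 decouples.
∂F/∂p = 4(p - 4)(p + 3)(p + 4) = 0 at p ∈ {-4, -3, 4}; ∂F/∂q = -6q(q - 1) = 0 at q ∈ {0, 1}.
The Hessian is diagonal: diag(F_pp, F_qq). Second derivatives: F_pp(-4)=32, F_pp(-3)=-28, F_pp(4)=224; F_qq(0)=6, F_qq(1)=-6.
Local maxima occur where both diagonal entries negative: (-3, 1). Count: 1.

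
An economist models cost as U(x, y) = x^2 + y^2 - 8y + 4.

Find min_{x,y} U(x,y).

-12

U(x,y) separates as P(x) + Q(y) + 4, so its minimum is min P + min Q + 4.
P'(x) = 2x vanishes at x ∈ {0}; Q'(y) = 2y - 8 vanishes at y ∈ {4}.
Local minima of P (where P''>0): P(0)=0. Local minima of Q: Q(4)=-16.
So the global minimum of U is P(0) + Q(4) + 4 = 0 − 16 + 4 = -12, attained at (0, 4).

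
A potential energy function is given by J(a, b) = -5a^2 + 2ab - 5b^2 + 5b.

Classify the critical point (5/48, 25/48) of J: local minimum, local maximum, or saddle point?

The Hessian of J is constant: H = [[-10, 2], [2, -10]].
det(H) = (-10)·(-10) − 2² = 96.
det(H) > 0 and tr(H) = -20 < 0, so H is negative definite and the point is a local maximum.

local maximum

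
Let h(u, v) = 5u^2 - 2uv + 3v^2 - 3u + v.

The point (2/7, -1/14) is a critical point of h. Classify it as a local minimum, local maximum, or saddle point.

The Hessian of h is constant: H = [[10, -2], [-2, 6]].
det(H) = 10·6 − (-2)² = 56.
det(H) > 0 and tr(H) = 16 > 0, so H is positive definite and the point is a local minimum.

local minimum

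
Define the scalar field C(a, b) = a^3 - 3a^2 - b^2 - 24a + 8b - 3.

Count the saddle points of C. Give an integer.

1

C separates as a function of a plus a function of b, so ∇C=0 decouples.
∂C/∂a = 3(a - 4)(a + 2) = 0 at a ∈ {-2, 4}; ∂C/∂b = -2(b - 4) = 0 at b ∈ {4}.
The Hessian is diagonal: diag(C_aa, C_bb). Second derivatives: C_aa(-2)=-18, C_aa(4)=18; C_bb(4)=-2.
Saddle points occur where the two diagonal entries have opposite signs: (4, 4). Count: 1.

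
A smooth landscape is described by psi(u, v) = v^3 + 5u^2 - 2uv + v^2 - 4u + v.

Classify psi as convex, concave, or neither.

The term v^3 is cubic, so the Hessian is not constant.
∂²psi/∂v² = 6v + 2, which takes both signs as v varies (negative for sufficiently negative v). A diagonal entry of the Hessian changing sign means the Hessian is neither positive- nor negative-semidefinite on all of R^2.

neither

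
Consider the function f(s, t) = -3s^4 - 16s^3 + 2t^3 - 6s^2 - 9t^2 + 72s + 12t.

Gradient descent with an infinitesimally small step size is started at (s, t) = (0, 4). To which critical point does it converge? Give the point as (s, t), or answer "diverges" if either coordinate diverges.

f is separable, so gradient descent decouples: s follows -∂f/∂s, t follows -∂f/∂t.
∂f/∂s = -12(s - 1)(s + 2)(s + 3); at s=0 this is 72, so s decreases.
∂f/∂t = 6(t - 2)(t - 1); at t=4 this is 36, so t decreases.
s converges to its nearest critical value -2 (a local min of the s-part); t converges to 2. The iterate converges to (-2, 2).

(-2, 2)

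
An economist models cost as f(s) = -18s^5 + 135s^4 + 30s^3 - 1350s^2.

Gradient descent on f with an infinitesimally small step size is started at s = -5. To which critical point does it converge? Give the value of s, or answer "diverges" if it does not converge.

f'(s) = -90s(s - 5)(s - 3)(s + 2), so f'(-5) = -108000.
Gradient descent moves in the -f' direction, i.e. s is increasing.
The nearest critical point in that direction is s = -2, where f'' = 6300 > 0 (a local minimum). The iterate converges there.

-2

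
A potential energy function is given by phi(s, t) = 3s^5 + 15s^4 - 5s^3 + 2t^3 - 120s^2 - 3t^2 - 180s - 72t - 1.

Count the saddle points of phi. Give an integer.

phi separates as a function of s plus a function of t, so ∇phi=0 decouples.
∂phi/∂s = 15(s - 2)(s + 1)(s + 2)(s + 3) = 0 at s ∈ {-3, -2, -1, 2}; ∂phi/∂t = 6(t - 4)(t + 3) = 0 at t ∈ {-3, 4}.
The Hessian is diagonal: diag(phi_ss, phi_tt). Second derivatives: phi_ss(-3)=-150, phi_ss(-2)=60, phi_ss(-1)=-90, phi_ss(2)=900; phi_tt(-3)=-42, phi_tt(4)=42.
Saddle points occur where the two diagonal entries have opposite signs: (-3, 4), (-2, -3), (-1, 4), (2, -3). Count: 4.

4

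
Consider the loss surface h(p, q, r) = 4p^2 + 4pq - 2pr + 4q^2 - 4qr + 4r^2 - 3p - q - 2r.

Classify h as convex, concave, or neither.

h is quadratic, so its Hessian is the constant matrix H = [[8, 4, -2], [4, 8, -4], [-2, -4, 8]].
Leading principal minors: 8, 48, 288.
All positive ⇒ H ≻ 0 ⇒ convex.

convex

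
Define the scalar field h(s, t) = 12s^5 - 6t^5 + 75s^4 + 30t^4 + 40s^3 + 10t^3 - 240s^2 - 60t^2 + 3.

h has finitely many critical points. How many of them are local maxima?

4

h separates as a function of s plus a function of t, so ∇h=0 decouples.
∂h/∂s = 60s(s - 1)(s + 2)(s + 4) = 0 at s ∈ {-4, -2, 0, 1}; ∂h/∂t = -30t(t - 4)(t - 1)(t + 1) = 0 at t ∈ {-1, 0, 1, 4}.
The Hessian is diagonal: diag(h_ss, h_tt). Second derivatives: h_ss(-4)=-2400, h_ss(-2)=720, h_ss(0)=-480, h_ss(1)=900; h_tt(-1)=300, h_tt(0)=-120, h_tt(1)=180, h_tt(4)=-1800.
Local maxima occur where both diagonal entries negative: (-4, 0), (-4, 4), (0, 0), (0, 4). Count: 4.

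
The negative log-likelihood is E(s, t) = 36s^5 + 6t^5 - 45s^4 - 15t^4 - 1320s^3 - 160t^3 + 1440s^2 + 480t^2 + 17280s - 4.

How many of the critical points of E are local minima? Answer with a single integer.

E separates as a function of s plus a function of t, so ∇E=0 decouples.
∂E/∂s = 180(s - 4)(s - 3)(s + 2)(s + 4) = 0 at s ∈ {-4, -2, 3, 4}; ∂E/∂t = 30t(t - 4)(t - 2)(t + 4) = 0 at t ∈ {-4, 0, 2, 4}.
The Hessian is diagonal: diag(E_ss, E_tt). Second derivatives: E_ss(-4)=-20160, E_ss(-2)=10800, E_ss(3)=-6300, E_ss(4)=8640; E_tt(-4)=-5760, E_tt(0)=960, E_tt(2)=-720, E_tt(4)=1920.
Local minima occur where both diagonal entries positive: (-2, 0), (-2, 4), (4, 0), (4, 4). Count: 4.

4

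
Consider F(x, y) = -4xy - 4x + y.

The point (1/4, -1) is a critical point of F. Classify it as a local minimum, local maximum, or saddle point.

The Hessian of F is constant: H = [[0, -4], [-4, 0]].
det(H) = 0·0 − (-4)² = -16.
Since det(H) < 0, H is indefinite and the critical point is a saddle point.

saddle point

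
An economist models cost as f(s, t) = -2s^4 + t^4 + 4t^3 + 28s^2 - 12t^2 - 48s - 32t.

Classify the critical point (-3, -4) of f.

saddle point

The mixed partial ∂²f/∂s∂t is 0, so the Hessian at any point is diag(f_ss, f_tt) = diag(8(-3s^2 + 7), 12(t^2 + 2t - 2)).
At (-3, -4): H = diag(-160, 72).
The eigenvalues have opposite signs, so H is indefinite: a saddle point.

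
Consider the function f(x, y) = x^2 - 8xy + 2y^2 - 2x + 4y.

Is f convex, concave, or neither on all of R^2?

f is quadratic, so its Hessian is the constant matrix H = [[2, -8], [-8, 4]].
det(H) = -56, tr(H) = 6.
det(H) < 0, so H is indefinite: neither convex nor concave.

neither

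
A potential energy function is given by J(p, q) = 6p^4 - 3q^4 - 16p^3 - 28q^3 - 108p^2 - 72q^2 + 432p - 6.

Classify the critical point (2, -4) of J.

The mixed partial ∂²J/∂p∂q is 0, so the Hessian at any point is diag(J_pp, J_qq) = diag(24(3p^2 - 4p - 9), -12(3q^2 + 14q + 12)).
At (2, -4): H = diag(-120, -48).
Both eigenvalues are negative, so H is negative definite: a local maximum.

local maximum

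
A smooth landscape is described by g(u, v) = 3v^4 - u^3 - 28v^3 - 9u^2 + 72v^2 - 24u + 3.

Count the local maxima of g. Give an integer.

g separates as a function of u plus a function of v, so ∇g=0 decouples.
∂g/∂u = -3(u + 2)(u + 4) = 0 at u ∈ {-4, -2}; ∂g/∂v = 12v(v - 4)(v - 3) = 0 at v ∈ {0, 3, 4}.
The Hessian is diagonal: diag(g_uu, g_vv). Second derivatives: g_uu(-4)=6, g_uu(-2)=-6; g_vv(0)=144, g_vv(3)=-36, g_vv(4)=48.
Local maxima occur where both diagonal entries negative: (-2, 3). Count: 1.

1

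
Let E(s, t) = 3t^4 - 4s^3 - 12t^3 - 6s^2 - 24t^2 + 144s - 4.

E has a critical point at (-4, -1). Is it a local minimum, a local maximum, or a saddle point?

local minimum

The mixed partial ∂²E/∂s∂t is 0, so the Hessian at any point is diag(E_ss, E_tt) = diag(-12(2s + 1), 12(3t^2 - 6t - 4)).
At (-4, -1): H = diag(84, 60).
Both eigenvalues are positive, so H is positive definite: a local minimum.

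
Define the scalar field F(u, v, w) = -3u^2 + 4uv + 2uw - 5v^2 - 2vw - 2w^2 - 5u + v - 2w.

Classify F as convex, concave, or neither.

F is quadratic, so its Hessian is the constant matrix H = [[-6, 4, 2], [4, -10, -2], [2, -2, -4]].
Leading principal minors: -6, 44, -144.
Signs alternate −, +, − ⇒ H ≺ 0 ⇒ concave.

concave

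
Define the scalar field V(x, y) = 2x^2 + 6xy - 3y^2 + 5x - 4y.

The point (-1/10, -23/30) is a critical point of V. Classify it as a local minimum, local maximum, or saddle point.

saddle point

The Hessian of V is constant: H = [[4, 6], [6, -6]].
det(H) = 4·(-6) − 6² = -60.
Since det(H) < 0, H is indefinite and the critical point is a saddle point.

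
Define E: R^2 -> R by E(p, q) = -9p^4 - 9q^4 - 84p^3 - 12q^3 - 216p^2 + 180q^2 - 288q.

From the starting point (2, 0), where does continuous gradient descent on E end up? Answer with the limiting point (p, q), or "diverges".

E is separable, so gradient descent decouples: p follows -∂E/∂p, q follows -∂E/∂q.
∂E/∂p = -36p(p + 3)(p + 4); at p=2 this is -2160, so p increases.
∂E/∂q = -36(q - 2)(q - 1)(q + 4); at q=0 this is -288, so q increases.
The p-coordinate has no critical point in that direction and runs off to infinity.

diverges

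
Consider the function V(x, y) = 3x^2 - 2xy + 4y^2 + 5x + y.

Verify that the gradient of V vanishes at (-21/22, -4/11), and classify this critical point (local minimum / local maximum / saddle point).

local minimum

∇V = (6x - 2y + 5, -2x + 8y + 1); substituting (-21/22, -4/11) gives ∇V = (0, 0), so (-21/22, -4/11) is indeed a critical point.
The Hessian of V is constant: H = [[6, -2], [-2, 8]].
det(H) = 6·8 − (-2)² = 44.
det(H) > 0 and tr(H) = 14 > 0, so H is positive definite and the point is a local minimum.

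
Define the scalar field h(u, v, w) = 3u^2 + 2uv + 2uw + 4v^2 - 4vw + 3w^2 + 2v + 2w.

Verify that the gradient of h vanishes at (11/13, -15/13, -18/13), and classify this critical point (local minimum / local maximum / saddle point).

∇h = (6u + 2v + 2w, 2u + 8v - 4w + 2, 2u - 4v + 6w + 2); substituting (11/13, -15/13, -18/13) gives ∇h = (0, 0, 0), so (11/13, -15/13, -18/13) is indeed a critical point.
The Hessian is constant: H = [[6, 2, 2], [2, 8, -4], [2, -4, 6]].
Leading principal minors: Δ₁ = 6, Δ₂ = 44, Δ₃ = 104.
All leading minors are positive, so H is positive definite: a local minimum.

local minimum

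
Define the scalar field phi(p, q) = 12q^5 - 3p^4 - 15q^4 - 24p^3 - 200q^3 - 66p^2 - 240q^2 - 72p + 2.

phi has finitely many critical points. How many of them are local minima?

phi separates as a function of p plus a function of q, so ∇phi=0 decouples.
∂phi/∂p = -12(p + 1)(p + 2)(p + 3) = 0 at p ∈ {-3, -2, -1}; ∂phi/∂q = 60q(q - 4)(q + 1)(q + 2) = 0 at q ∈ {-2, -1, 0, 4}.
The Hessian is diagonal: diag(phi_pp, phi_qq). Second derivatives: phi_pp(-3)=-24, phi_pp(-2)=12, phi_pp(-1)=-24; phi_qq(-2)=-720, phi_qq(-1)=300, phi_qq(0)=-480, phi_qq(4)=7200.
Local minima occur where both diagonal entries positive: (-2, -1), (-2, 4). Count: 2.

2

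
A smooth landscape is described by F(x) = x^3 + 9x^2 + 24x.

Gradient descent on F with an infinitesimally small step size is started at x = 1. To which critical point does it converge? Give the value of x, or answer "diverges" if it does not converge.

-2

F'(x) = 3(x + 2)(x + 4), so F'(1) = 45.
Gradient descent moves in the -F' direction, i.e. x is decreasing.
The nearest critical point in that direction is x = -2, where F'' = 6 > 0 (a local minimum). The iterate converges there.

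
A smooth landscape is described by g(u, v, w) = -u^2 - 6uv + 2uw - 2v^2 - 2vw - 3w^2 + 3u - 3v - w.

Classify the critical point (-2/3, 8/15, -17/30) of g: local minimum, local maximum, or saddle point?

The Hessian is constant: H = [[-2, -6, 2], [-6, -4, -2], [2, -2, -6]].
Leading principal minors: Δ₁ = -2, Δ₂ = -28, Δ₃ = 240.
The minors fit neither the all-positive nor the alternating-sign pattern, so H is indefinite: a saddle point.

saddle point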